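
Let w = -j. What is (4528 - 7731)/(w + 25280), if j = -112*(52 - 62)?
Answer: -3203/24160 ≈ -0.13257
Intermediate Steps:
j = 1120 (j = -112*(-10) = 1120)
w = -1120 (w = -1*1120 = -1120)
(4528 - 7731)/(w + 25280) = (4528 - 7731)/(-1120 + 25280) = -3203/24160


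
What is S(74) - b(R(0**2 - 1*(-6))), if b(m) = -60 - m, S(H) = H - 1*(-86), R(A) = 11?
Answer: 231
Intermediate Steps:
S(H) = 86 + H (S(H) = H + 86 = 86 + H)
S(74) - b(R(0**2 - 1*(-6))) = (86 + 74) - (-60 - 1*11) = 160 - (-60 - 11) = 160 - 1*(-71) = 160 + 71 = 231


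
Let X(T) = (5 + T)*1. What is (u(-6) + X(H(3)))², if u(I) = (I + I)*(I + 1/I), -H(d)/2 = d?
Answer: 5329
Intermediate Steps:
H(d) = -2*d
X(T) = 5 + T
u(I) = 2*I*(I + 1/I) (u(I) = (2*I)*(I + 1/I) = 2*I*(I + 1/I))
(u(-6) + X(H(3)))² = ((2 + 2*(-6)²) + (5 - 2*3))² = ((2 + 2*36) + (5 - 6))² = ((2 + 72) - 1)² = (74 - 1)² = 73² = 5329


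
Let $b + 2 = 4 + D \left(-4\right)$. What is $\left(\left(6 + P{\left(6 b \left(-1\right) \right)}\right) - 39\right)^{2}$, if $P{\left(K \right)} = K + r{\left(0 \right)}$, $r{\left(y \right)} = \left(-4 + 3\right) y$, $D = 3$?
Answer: $729$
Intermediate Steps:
$r{\left(y \right)} = - y$
$b = -10$ ($b = -2 + \left(4 + 3 \left(-4\right)\right) = -2 + \left(4 - 12\right) = -2 - 8 = -10$)
$P{\left(K \right)} = K$ ($P{\left(K \right)} = K - 0 = K + 0 = K$)
$\left(\left(6 + P{\left(6 b \left(-1\right) \right)}\right) - 39\right)^{2} = \left(\left(6 + 6 \left(-10\right) \left(-1\right)\right) - 39\right)^{2} = \left(\left(6 - -60\right) - 39\right)^{2} = \left(\left(6 + 60\right) - 39\right)^{2} = \left(66 - 39\right)^{2} = 27^{2} = 729$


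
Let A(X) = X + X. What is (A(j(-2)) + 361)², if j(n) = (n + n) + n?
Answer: 121801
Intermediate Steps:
j(n) = 3*n (j(n) = 2*n + n = 3*n)
A(X) = 2*X
(A(j(-2)) + 361)² = (2*(3*(-2)) + 361)² = (2*(-6) + 361)² = (-12 + 361)² = 349² = 121801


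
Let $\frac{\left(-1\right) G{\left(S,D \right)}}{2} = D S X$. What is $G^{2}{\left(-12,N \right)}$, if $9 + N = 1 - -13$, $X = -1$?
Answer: $14400$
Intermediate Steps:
$N = 5$ ($N = -9 + \left(1 - -13\right) = -9 + \left(1 + 13\right) = -9 + 14 = 5$)
$G{\left(S,D \right)} = 2 D S$ ($G{\left(S,D \right)} = - 2 D S \left(-1\right) = - 2 \left(- D S\right) = 2 D S$)
$G^{2}{\left(-12,N \right)} = \left(2 \cdot 5 \left(-12\right)\right)^{2} = \left(-120\right)^{2} = 14400$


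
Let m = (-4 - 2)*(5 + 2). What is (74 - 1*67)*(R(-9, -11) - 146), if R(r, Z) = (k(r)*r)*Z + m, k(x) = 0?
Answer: -1316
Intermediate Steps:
m = -42 (m = -6*7 = -42)
R(r, Z) = -42 (R(r, Z) = (0*r)*Z - 42 = 0*Z - 42 = 0 - 42 = -42)
(74 - 1*67)*(R(-9, -11) - 146) = (74 - 1*67)*(-42 - 146) = (74 - 67)*(-188) = 7*(-188) = -1316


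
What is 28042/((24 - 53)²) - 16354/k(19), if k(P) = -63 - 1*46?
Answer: 16810292/91669 ≈ 183.38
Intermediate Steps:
k(P) = -109 (k(P) = -63 - 46 = -109)
28042/((24 - 53)²) - 16354/k(19) = 28042/((24 - 53)²) - 16354/(-109) = 28042/((-29)²) - 16354*(-1/109) = 28042/841 + 16354/109 = 16810292/91669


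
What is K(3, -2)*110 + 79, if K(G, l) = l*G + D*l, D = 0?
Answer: -581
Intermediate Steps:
K(G, l) = G*l (K(G, l) = l*G + 0*l = G*l + 0 = G*l)
K(3, -2)*110 + 79 = (3*(-2))*110 + 79 = -6*110 + 79 = -660 + 79 = -581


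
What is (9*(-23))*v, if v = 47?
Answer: -9729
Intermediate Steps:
(9*(-23))*v = (9*(-23))*47 = -207*47 = -9729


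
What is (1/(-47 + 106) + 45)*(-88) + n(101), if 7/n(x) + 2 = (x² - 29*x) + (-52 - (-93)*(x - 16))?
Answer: -3534668131/892257 ≈ -3961.5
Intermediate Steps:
n(x) = 7/(-1542 + x² + 64*x) (n(x) = 7/(-2 + ((x² - 29*x) + (-52 - (-93)*(x - 16)))) = 7/(-2 + ((x² - 29*x) + (-52 - (-93)*(-16 + x)))) = 7/(-2 + ((x² - 29*x) + (-52 - (1488 - 93*x)))) = 7/(-2 + ((x² - 29*x) + (-52 + (-1488 + 93*x)))) = 7/(-2 + ((x² - 29*x) + (-1540 + 93*x))) = 7/(-2 + (-1540 + x² + 64*x)) = 7/(-1542 + x² + 64*x))
(1/(-47 + 106) + 45)*(-88) + n(101) = (1/(-47 + 106) + 45)*(-88) + 7/(-1542 + 101² + 64*101) = (1/59 + 45)*(-88) + 7/(-1542 + 10201 + 6464) = (1/59 + 45)*(-88) + 7/15123 = (2656/59)*(-88) + 7*(1/15123) = -233728/59 + 7/15123 = -3534668131/892257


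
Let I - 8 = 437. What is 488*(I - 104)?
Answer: 166408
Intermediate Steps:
I = 445 (I = 8 + 437 = 445)
488*(I - 104) = 488*(445 - 104) = 488*341 = 166408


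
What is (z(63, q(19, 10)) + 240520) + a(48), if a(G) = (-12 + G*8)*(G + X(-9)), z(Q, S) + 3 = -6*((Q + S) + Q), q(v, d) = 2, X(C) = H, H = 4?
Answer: 259093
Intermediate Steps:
X(C) = 4
z(Q, S) = -3 - 12*Q - 6*S (z(Q, S) = -3 - 6*((Q + S) + Q) = -3 - 6*(S + 2*Q) = -3 + (-12*Q - 6*S) = -3 - 12*Q - 6*S)
a(G) = (-12 + 8*G)*(4 + G) (a(G) = (-12 + G*8)*(G + 4) = (-12 + 8*G)*(4 + G))
(z(63, q(19, 10)) + 240520) + a(48) = ((-3 - 12*63 - 6*2) + 240520) + (-48 + 8*48² + 20*48) = ((-3 - 756 - 12) + 240520) + (-48 + 8*2304 + 960) = (-771 + 240520) + (-48 + 18432 + 960) = 239749 + 19344 = 259093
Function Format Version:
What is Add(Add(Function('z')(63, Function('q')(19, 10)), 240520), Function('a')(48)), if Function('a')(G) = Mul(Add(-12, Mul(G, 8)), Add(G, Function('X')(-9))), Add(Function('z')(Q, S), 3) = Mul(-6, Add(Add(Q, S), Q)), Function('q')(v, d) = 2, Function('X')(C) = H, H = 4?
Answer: 259093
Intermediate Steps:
Function('X')(C) = 4
Function('z')(Q, S) = Add(-3, Mul(-12, Q), Mul(-6, S)) (Function('z')(Q, S) = Add(-3, Mul(-6, Add(Add(Q, S), Q))) = Add(-3, Mul(-6, Add(S, Mul(2, Q)))) = Add(-3, Add(Mul(-12, Q), Mul(-6, S))) = Add(-3, Mul(-12, Q), Mul(-6, S)))
Function('a')(G) = Mul(Add(-12, Mul(8, G)), Add(4, G)) (Function('a')(G) = Mul(Add(-12, Mul(G, 8)), Add(G, 4)) = Mul(Add(-12, Mul(8, G)), Add(4, G)))
Add(Add(Function('z')(63, Function('q')(19, 10)), 240520), Function('a')(48)) = Add(Add(Add(-3, Mul(-12, 63), Mul(-6, 2)), 240520), Add(-48, Mul(8, Pow(48, 2)), Mul(20, 48))) = Add(Add(Add(-3, -756, -12), 240520), Add(-48, Mul(8, 2304), 960)) = Add(Add(-771, 240520), Add(-48, 18432, 960)) = Add(239749, 19344) = 259093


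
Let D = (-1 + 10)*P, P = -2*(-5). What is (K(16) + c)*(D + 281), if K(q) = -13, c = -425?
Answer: -162498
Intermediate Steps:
P = 10
D = 90 (D = (-1 + 10)*10 = 9*10 = 90)
(K(16) + c)*(D + 281) = (-13 - 425)*(90 + 281) = -438*371 = -162498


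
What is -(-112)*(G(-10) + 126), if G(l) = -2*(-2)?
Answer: 14560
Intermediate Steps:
G(l) = 4
-(-112)*(G(-10) + 126) = -(-112)*(4 + 126) = -(-112)*130 = -1*(-14560) = 14560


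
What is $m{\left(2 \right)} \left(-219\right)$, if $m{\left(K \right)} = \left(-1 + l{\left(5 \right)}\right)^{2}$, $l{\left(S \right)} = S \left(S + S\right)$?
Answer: $-525819$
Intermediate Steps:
$l{\left(S \right)} = 2 S^{2}$ ($l{\left(S \right)} = S 2 S = 2 S^{2}$)
$m{\left(K \right)} = 2401$ ($m{\left(K \right)} = \left(-1 + 2 \cdot 5^{2}\right)^{2} = \left(-1 + 2 \cdot 25\right)^{2} = \left(-1 + 50\right)^{2} = 49^{2} = 2401$)
$m{\left(2 \right)} \left(-219\right) = 2401 \left(-219\right) = -525819$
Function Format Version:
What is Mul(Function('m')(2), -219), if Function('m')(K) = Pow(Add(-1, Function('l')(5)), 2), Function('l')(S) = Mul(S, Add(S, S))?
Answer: -525819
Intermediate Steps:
Function('l')(S) = Mul(2, Pow(S, 2)) (Function('l')(S) = Mul(S, Mul(2, S)) = Mul(2, Pow(S, 2)))
Function('m')(K) = 2401 (Function('m')(K) = Pow(Add(-1, Mul(2, Pow(5, 2))), 2) = Pow(Add(-1, Mul(2, 25)), 2) = Pow(Add(-1, 50), 2) = Pow(49, 2) = 2401)
Mul(Function('m')(2), -219) = Mul(2401, -219) = -525819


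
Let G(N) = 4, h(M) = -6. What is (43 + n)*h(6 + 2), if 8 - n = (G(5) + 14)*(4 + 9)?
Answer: 1098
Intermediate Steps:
n = -226 (n = 8 - (4 + 14)*(4 + 9) = 8 - 18*13 = 8 - 1*234 = 8 - 234 = -226)
(43 + n)*h(6 + 2) = (43 - 226)*(-6) = -183*(-6) = 1098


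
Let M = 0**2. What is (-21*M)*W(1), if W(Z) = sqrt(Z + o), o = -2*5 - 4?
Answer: 0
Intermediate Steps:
M = 0
o = -14 (o = -10 - 4 = -14)
W(Z) = sqrt(-14 + Z) (W(Z) = sqrt(Z - 14) = sqrt(-14 + Z))
(-21*M)*W(1) = (-21*0)*sqrt(-14 + 1) = 0*sqrt(-13) = 0*(I*sqrt(13)) = 0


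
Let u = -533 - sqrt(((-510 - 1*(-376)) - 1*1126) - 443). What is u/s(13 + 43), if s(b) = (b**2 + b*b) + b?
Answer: -533/6328 - I*sqrt(1703)/6328 ≈ -0.084229 - 0.0065214*I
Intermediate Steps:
u = -533 - I*sqrt(1703) (u = -533 - sqrt(((-510 + 376) - 1126) - 443) = -533 - sqrt((-134 - 1126) - 443) = -533 - sqrt(-1260 - 443) = -533 - sqrt(-1703) = -533 - I*sqrt(1703) ≈ -533.0 - 41.267*I)
s(b) = b + 2*b**2 (s(b) = (b**2 + b**2) + b = 2*b**2 + b = b + 2*b**2)
u/s(13 + 43) = (-533 - I*sqrt(1703))/(((13 + 43)*(1 + 2*(13 + 43)))) = (-533 - I*sqrt(1703))/((56*(1 + 2*56))) = (-533 - I*sqrt(1703))/((56*(1 + 112))) = (-533 - I*sqrt(1703))/((56*113)) = (-533 - I*sqrt(1703))/6328 = (-533 - I*sqrt(1703))*(1/6328) = -533/6328 - I*sqrt(1703)/6328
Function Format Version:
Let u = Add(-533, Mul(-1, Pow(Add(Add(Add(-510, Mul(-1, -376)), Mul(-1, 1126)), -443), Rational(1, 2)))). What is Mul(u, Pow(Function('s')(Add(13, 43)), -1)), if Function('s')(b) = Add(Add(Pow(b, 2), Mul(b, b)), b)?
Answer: Add(Rational(-533, 6328), Mul(Rational(-1, 6328), I, Pow(1703, Rational(1, 2)))) ≈ Add(-0.084229, Mul(-0.0065214, I))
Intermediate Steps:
u = Add(-533, Mul(-1, I, Pow(1703, Rational(1, 2)))) (u = Add(-533, Mul(-1, Pow(Add(Add(Add(-510, 376), -1126), -443), Rational(1, 2)))) = Add(-533, Mul(-1, Pow(Add(Add(-134, -1126), -443), Rational(1, 2)))) = Add(-533, Mul(-1, Pow(Add(-1260, -443), Rational(1, 2)))) = Add(-533, Mul(-1, Pow(-1703, Rational(1, 2)))) = Add(-533, Mul(-1, Mul(I, Pow(1703, Rational(1, 2))))) = Add(-533, Mul(-1, I, Pow(1703, Rational(1, 2)))) ≈ Add(-533.00, Mul(-41.267, I)))
Function('s')(b) = Add(b, Mul(2, Pow(b, 2))) (Function('s')(b) = Add(Add(Pow(b, 2), Pow(b, 2)), b) = Add(Mul(2, Pow(b, 2)), b) = Add(b, Mul(2, Pow(b, 2))))
Mul(u, Pow(Function('s')(Add(13, 43)), -1)) = Mul(Add(-533, Mul(-1, I, Pow(1703, Rational(1, 2)))), Pow(Mul(Add(13, 43), Add(1, Mul(2, Add(13, 43)))), -1)) = Mul(Add(-533, Mul(-1, I, Pow(1703, Rational(1, 2)))), Pow(Mul(56, Add(1, Mul(2, 56))), -1)) = Mul(Add(-533, Mul(-1, I, Pow(1703, Rational(1, 2)))), Pow(Mul(56, Add(1, 112)), -1)) = Mul(Add(-533, Mul(-1, I, Pow(1703, Rational(1, 2)))), Pow(Mul(56, 113), -1)) = Mul(Add(-533, Mul(-1, I, Pow(1703, Rational(1, 2)))), Pow(6328, -1)) = Mul(Add(-533, Mul(-1, I, Pow(1703, Rational(1, 2)))), Rational(1, 6328)) = Add(Rational(-533, 6328), Mul(Rational(-1, 6328), I, Pow(1703, Rational(1, 2))))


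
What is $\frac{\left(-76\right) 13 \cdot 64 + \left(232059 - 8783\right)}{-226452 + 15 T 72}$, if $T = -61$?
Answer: $- \frac{13337}{24361} \approx -0.54747$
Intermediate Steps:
$\frac{\left(-76\right) 13 \cdot 64 + \left(232059 - 8783\right)}{-226452 + 15 T 72} = \frac{\left(-76\right) 13 \cdot 64 + \left(232059 - 8783\right)}{-226452 + 15 \left(-61\right) 72} = \frac{\left(-988\right) 64 + 223276}{-226452 - 65880} = \frac{-63232 + 223276}{-226452 - 65880} = \frac{160044}{-292332} = 160044 \left(- \frac{1}{292332}\right) = - \frac{13337}{24361}$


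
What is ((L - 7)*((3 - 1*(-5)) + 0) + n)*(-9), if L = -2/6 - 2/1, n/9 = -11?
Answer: 1563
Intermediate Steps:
n = -99 (n = 9*(-11) = -99)
L = -7/3 (L = -2*⅙ - 2*1 = -⅓ - 2 = -7/3 ≈ -2.3333)
((L - 7)*((3 - 1*(-5)) + 0) + n)*(-9) = ((-7/3 - 7)*((3 - 1*(-5)) + 0) - 99)*(-9) = (-28*((3 + 5) + 0)/3 - 99)*(-9) = (-28*(8 + 0)/3 - 99)*(-9) = (-28/3*8 - 99)*(-9) = (-224/3 - 99)*(-9) = -521/3*(-9) = 1563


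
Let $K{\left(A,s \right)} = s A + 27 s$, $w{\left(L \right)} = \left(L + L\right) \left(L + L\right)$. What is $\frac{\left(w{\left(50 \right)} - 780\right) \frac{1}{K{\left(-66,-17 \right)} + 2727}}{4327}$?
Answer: $\frac{922}{1466853} \approx 0.00062856$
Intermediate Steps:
$w{\left(L \right)} = 4 L^{2}$ ($w{\left(L \right)} = 2 L 2 L = 4 L^{2}$)
$K{\left(A,s \right)} = 27 s + A s$ ($K{\left(A,s \right)} = A s + 27 s = 27 s + A s$)
$\frac{\left(w{\left(50 \right)} - 780\right) \frac{1}{K{\left(-66,-17 \right)} + 2727}}{4327} = \frac{\left(4 \cdot 50^{2} - 780\right) \frac{1}{- 17 \left(27 - 66\right) + 2727}}{4327} = \frac{4 \cdot 2500 - 780}{\left(-17\right) \left(-39\right) + 2727} \cdot \frac{1}{4327} = \frac{10000 - 780}{663 + 2727} \cdot \frac{1}{4327} = \frac{9220}{3390} \cdot \frac{1}{4327} = 9220 \cdot \frac{1}{3390} \cdot \frac{1}{4327} = \frac{922}{339} \cdot \frac{1}{4327} = \frac{922}{1466853}$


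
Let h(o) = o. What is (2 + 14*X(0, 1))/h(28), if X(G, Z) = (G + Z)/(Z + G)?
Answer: 4/7 ≈ 0.57143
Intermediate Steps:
X(G, Z) = 1 (X(G, Z) = (G + Z)/(G + Z) = 1)
(2 + 14*X(0, 1))/h(28) = (2 + 14*1)/28 = (2 + 14)*(1/28) = 16*(1/28) = 4/7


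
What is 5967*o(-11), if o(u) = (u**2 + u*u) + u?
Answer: 1378377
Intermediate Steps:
o(u) = u + 2*u**2 (o(u) = (u**2 + u**2) + u = 2*u**2 + u = u + 2*u**2)
5967*o(-11) = 5967*(-11*(1 + 2*(-11))) = 5967*(-11*(1 - 22)) = 5967*(-11*(-21)) = 5967*231 = 1378377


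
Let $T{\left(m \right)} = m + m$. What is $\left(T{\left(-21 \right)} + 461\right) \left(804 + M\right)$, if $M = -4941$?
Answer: $-1733403$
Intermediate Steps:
$T{\left(m \right)} = 2 m$
$\left(T{\left(-21 \right)} + 461\right) \left(804 + M\right) = \left(2 \left(-21\right) + 461\right) \left(804 - 4941\right) = \left(-42 + 461\right) \left(-4137\right) = 419 \left(-4137\right) = -1733403$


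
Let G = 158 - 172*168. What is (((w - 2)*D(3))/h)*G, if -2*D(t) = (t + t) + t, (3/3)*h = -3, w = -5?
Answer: 301749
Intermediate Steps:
h = -3
D(t) = -3*t/2 (D(t) = -((t + t) + t)/2 = -(2*t + t)/2 = -3*t/2)
G = -28738 (G = 158 - 28896 = -28738)
(((w - 2)*D(3))/h)*G = (((-5 - 2)*(-3/2*3))/(-3))*(-28738) = (-7*(-9/2)*(-⅓))*(-28738) = ((63/2)*(-⅓))*(-28738) = -21/2*(-28738) = 301749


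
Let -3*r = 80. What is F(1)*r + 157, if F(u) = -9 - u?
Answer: 1271/3 ≈ 423.67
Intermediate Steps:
r = -80/3 (r = -⅓*80 = -80/3 ≈ -26.667)
F(1)*r + 157 = (-9 - 1*1)*(-80/3) + 157 = (-9 - 1)*(-80/3) + 157 = -10*(-80/3) + 157 = 800/3 + 157 = 1271/3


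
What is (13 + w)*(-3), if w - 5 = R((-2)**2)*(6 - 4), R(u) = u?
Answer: -78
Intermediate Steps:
w = 13 (w = 5 + (-2)**2*(6 - 4) = 5 + 4*2 = 5 + 8 = 13)
(13 + w)*(-3) = (13 + 13)*(-3) = 26*(-3) = -78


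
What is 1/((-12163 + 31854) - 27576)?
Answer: -1/7885 ≈ -0.00012682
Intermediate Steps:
1/((-12163 + 31854) - 27576) = 1/(19691 - 27576) = 1/(-7885) = -1/7885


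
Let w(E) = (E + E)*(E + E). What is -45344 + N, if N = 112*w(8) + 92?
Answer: -16580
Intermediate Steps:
w(E) = 4*E² (w(E) = (2*E)*(2*E) = 4*E²)
N = 28764 (N = 112*(4*8²) + 92 = 112*(4*64) + 92 = 112*256 + 92 = 28672 + 92 = 28764)
-45344 + N = -45344 + 28764 = -16580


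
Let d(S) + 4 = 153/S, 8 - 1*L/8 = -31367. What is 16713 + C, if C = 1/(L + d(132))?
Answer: 184576282919/11043875 ≈ 16713.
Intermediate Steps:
L = 251000 (L = 64 - 8*(-31367) = 64 + 250936 = 251000)
d(S) = -4 + 153/S
C = 44/11043875 (C = 1/(251000 + (-4 + 153/132)) = 1/(251000 + (-4 + 153*(1/132))) = 1/(251000 + (-4 + 51/44)) = 1/(251000 - 125/44) = 1/(11043875/44) = 44/11043875 ≈ 3.9841e-6)
16713 + C = 16713 + 44/11043875 = 184576282919/11043875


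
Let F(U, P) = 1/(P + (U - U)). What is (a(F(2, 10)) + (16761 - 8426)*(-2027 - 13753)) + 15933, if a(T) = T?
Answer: -1315103669/10 ≈ -1.3151e+8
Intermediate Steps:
F(U, P) = 1/P (F(U, P) = 1/(P + 0) = 1/P)
(a(F(2, 10)) + (16761 - 8426)*(-2027 - 13753)) + 15933 = (1/10 + (16761 - 8426)*(-2027 - 13753)) + 15933 = (1/10 + 8335*(-15780)) + 15933 = (1/10 - 131526300) + 15933 = -1315262999/10 + 15933 = -1315103669/10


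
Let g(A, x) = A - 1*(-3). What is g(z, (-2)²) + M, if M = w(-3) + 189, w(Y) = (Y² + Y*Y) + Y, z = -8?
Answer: 199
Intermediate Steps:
w(Y) = Y + 2*Y² (w(Y) = (Y² + Y²) + Y = 2*Y² + Y = Y + 2*Y²)
g(A, x) = 3 + A (g(A, x) = A + 3 = 3 + A)
M = 204 (M = -3*(1 + 2*(-3)) + 189 = -3*(1 - 6) + 189 = -3*(-5) + 189 = 15 + 189 = 204)
g(z, (-2)²) + M = (3 - 8) + 204 = -5 + 204 = 199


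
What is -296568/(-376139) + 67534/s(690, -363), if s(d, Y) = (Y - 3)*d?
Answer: 24746555747/47495071530 ≈ 0.52103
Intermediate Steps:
s(d, Y) = d*(-3 + Y) (s(d, Y) = (-3 + Y)*d = d*(-3 + Y))
-296568/(-376139) + 67534/s(690, -363) = -296568/(-376139) + 67534/((690*(-3 - 363))) = -296568*(-1/376139) + 67534/((690*(-366))) = 296568/376139 + 67534/(-252540) = 296568/376139 + 67534*(-1/252540) = 296568/376139 - 33767/126270 = 24746555747/47495071530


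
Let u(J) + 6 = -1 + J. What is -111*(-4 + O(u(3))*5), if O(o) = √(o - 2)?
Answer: 444 - 555*I*√6 ≈ 444.0 - 1359.5*I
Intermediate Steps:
u(J) = -7 + J (u(J) = -6 + (-1 + J) = -7 + J)
O(o) = √(-2 + o)
-111*(-4 + O(u(3))*5) = -111*(-4 + √(-2 + (-7 + 3))*5) = -111*(-4 + √(-2 - 4)*5) = -111*(-4 + √(-6)*5) = -111*(-4 + (I*√6)*5) = -111*(-4 + 5*I*√6) = 444 - 555*I*√6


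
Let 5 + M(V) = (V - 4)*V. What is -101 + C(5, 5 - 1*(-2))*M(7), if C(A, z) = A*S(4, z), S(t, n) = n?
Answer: 459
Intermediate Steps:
M(V) = -5 + V*(-4 + V) (M(V) = -5 + (V - 4)*V = -5 + (-4 + V)*V = -5 + V*(-4 + V))
C(A, z) = A*z
-101 + C(5, 5 - 1*(-2))*M(7) = -101 + (5*(5 - 1*(-2)))*(-5 + 7² - 4*7) = -101 + (5*(5 + 2))*(-5 + 49 - 28) = -101 + (5*7)*16 = -101 + 35*16 = -101 + 560 = 459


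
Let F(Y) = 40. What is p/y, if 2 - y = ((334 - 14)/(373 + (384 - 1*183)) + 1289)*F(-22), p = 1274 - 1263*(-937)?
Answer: -340010335/14803546 ≈ -22.968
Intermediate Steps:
p = 1184705 (p = 1274 + 1183431 = 1184705)
y = -14803546/287 (y = 2 - ((334 - 14)/(373 + (384 - 1*183)) + 1289)*40 = 2 - (320/(373 + (384 - 183)) + 1289)*40 = 2 - (320/(373 + 201) + 1289)*40 = 2 - (320/574 + 1289)*40 = 2 - (320*(1/574) + 1289)*40 = 2 - (160/287 + 1289)*40 = 2 - 370103*40/287 = 2 - 1*14804120/287 = 2 - 14804120/287 = -14803546/287 ≈ -51580.)
p/y = 1184705/(-14803546/287) = 1184705*(-287/14803546) = -340010335/14803546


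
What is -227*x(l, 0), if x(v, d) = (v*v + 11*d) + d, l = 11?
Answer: -27467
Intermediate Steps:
x(v, d) = v**2 + 12*d (x(v, d) = (v**2 + 11*d) + d = v**2 + 12*d)
-227*x(l, 0) = -227*(11**2 + 12*0) = -227*(121 + 0) = -227*121 = -27467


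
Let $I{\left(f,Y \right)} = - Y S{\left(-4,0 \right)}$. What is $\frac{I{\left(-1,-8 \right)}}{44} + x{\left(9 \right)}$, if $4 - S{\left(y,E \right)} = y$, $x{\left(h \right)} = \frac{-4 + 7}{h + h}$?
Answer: $\frac{107}{66} \approx 1.6212$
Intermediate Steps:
$x{\left(h \right)} = \frac{3}{2 h}$
$S{\left(y,E \right)} = 4 - y$
$I{\left(f,Y \right)} = - 8 Y$ ($I{\left(f,Y \right)} = - Y \left(4 - -4\right) = - Y \left(4 + 4\right) = - Y 8 = - 8 Y$)
$\frac{I{\left(-1,-8 \right)}}{44} + x{\left(9 \right)} = \frac{\left(-8\right) \left(-8\right)}{44} + \frac{3}{2 \cdot 9} = 64 \cdot \frac{1}{44} + \frac{3}{2} \cdot \frac{1}{9} = \frac{16}{11} + \frac{1}{6} = \frac{107}{66}$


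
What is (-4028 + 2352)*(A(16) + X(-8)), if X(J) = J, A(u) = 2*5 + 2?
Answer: -6704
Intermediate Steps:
A(u) = 12 (A(u) = 10 + 2 = 12)
(-4028 + 2352)*(A(16) + X(-8)) = (-4028 + 2352)*(12 - 8) = -1676*4 = -6704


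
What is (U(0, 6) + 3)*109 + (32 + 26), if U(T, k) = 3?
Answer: 712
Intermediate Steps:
(U(0, 6) + 3)*109 + (32 + 26) = (3 + 3)*109 + (32 + 26) = 6*109 + 58 = 654 + 58 = 712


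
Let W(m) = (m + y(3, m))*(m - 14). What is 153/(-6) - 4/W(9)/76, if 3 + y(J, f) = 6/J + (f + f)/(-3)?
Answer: -2422/95 ≈ -25.495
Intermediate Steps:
y(J, f) = -3 + 6/J - 2*f/3 (y(J, f) = -3 + (6/J + (f + f)/(-3)) = -3 + (6/J + (2*f)*(-⅓)) = -3 + (6/J - 2*f/3) = -3 + 6/J - 2*f/3)
W(m) = (-1 + m/3)*(-14 + m) (W(m) = (m + (-3 + 6/3 - 2*m/3))*(m - 14) = (m + (-3 + 6*(⅓) - 2*m/3))*(-14 + m) = (m + (-3 + 2 - 2*m/3))*(-14 + m) = (m + (-1 - 2*m/3))*(-14 + m) = (-1 + m/3)*(-14 + m))
153/(-6) - 4/W(9)/76 = 153/(-6) - 4/(14 - 17/3*9 + (⅓)*9²)/76 = 153*(-⅙) - 4/(14 - 51 + (⅓)*81)*(1/76) = -51/2 - 4/(14 - 51 + 27)*(1/76) = -51/2 - 4/(-10)*(1/76) = -51/2 - 4*(-⅒)*(1/76) = -51/2 + (⅖)*(1/76) = -51/2 + 1/190 = -2422/95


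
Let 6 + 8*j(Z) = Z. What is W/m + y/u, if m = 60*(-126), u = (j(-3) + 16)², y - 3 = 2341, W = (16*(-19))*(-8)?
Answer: 19637168/1911735 ≈ 10.272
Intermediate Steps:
W = 2432 (W = -304*(-8) = 2432)
y = 2344 (y = 3 + 2341 = 2344)
j(Z) = -¾ + Z/8
u = 14161/64 (u = ((-¾ + (⅛)*(-3)) + 16)² = ((-¾ - 3/8) + 16)² = (-9/8 + 16)² = (119/8)² = 14161/64 ≈ 221.27)
m = -7560
W/m + y/u = 2432/(-7560) + 2344/(14161/64) = 2432*(-1/7560) + 2344*(64/14161) = -304/945 + 150016/14161 = 19637168/1911735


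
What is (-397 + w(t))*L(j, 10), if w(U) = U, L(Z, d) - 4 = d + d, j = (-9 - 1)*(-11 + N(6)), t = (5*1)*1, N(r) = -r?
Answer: -9408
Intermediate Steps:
t = 5 (t = 5*1 = 5)
j = 170 (j = (-9 - 1)*(-11 - 1*6) = -10*(-11 - 6) = -10*(-17) = 170)
L(Z, d) = 4 + 2*d (L(Z, d) = 4 + (d + d) = 4 + 2*d)
(-397 + w(t))*L(j, 10) = (-397 + 5)*(4 + 2*10) = -392*(4 + 20) = -392*24 = -9408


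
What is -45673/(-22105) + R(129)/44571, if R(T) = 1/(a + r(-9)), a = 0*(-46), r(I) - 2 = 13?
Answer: 1221415654/591145173 ≈ 2.0662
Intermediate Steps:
r(I) = 15 (r(I) = 2 + 13 = 15)
a = 0
R(T) = 1/15 (R(T) = 1/(0 + 15) = 1/15)
-45673/(-22105) + R(129)/44571 = -45673/(-22105) + (1/15)/44571 = -45673*(-1/22105) + (1/15)*(1/44571) = 45673/22105 + 1/668565 = 1221415654/591145173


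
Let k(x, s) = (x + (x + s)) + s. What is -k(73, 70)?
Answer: -286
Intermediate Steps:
k(x, s) = 2*s + 2*x (k(x, s) = (x + (s + x)) + s = (s + 2*x) + s = 2*s + 2*x)
-k(73, 70) = -(2*70 + 2*73) = -(140 + 146) = -1*286 = -286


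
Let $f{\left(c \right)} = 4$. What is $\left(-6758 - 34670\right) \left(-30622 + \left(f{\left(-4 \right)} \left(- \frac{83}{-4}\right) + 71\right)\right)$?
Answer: $1262228304$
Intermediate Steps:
$\left(-6758 - 34670\right) \left(-30622 + \left(f{\left(-4 \right)} \left(- \frac{83}{-4}\right) + 71\right)\right) = \left(-6758 - 34670\right) \left(-30622 + \left(4 \left(- \frac{83}{-4}\right) + 71\right)\right) = - 41428 \left(-30622 + \left(4 \left(\left(-83\right) \left(- \frac{1}{4}\right)\right) + 71\right)\right) = - 41428 \left(-30622 + \left(4 \cdot \frac{83}{4} + 71\right)\right) = - 41428 \left(-30622 + \left(83 + 71\right)\right) = - 41428 \left(-30622 + 154\right) = \left(-41428\right) \left(-30468\right) = 1262228304$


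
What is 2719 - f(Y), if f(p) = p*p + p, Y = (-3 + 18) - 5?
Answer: 2609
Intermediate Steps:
Y = 10 (Y = 15 - 5 = 10)
f(p) = p + p² (f(p) = p² + p = p + p²)
2719 - f(Y) = 2719 - 10*(1 + 10) = 2719 - 10*11 = 2719 - 1*110 = 2719 - 110 = 2609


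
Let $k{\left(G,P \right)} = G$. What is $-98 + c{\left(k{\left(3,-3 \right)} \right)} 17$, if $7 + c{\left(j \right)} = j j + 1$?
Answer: $-47$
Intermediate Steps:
$c{\left(j \right)} = -6 + j^{2}$ ($c{\left(j \right)} = -7 + \left(j j + 1\right) = -7 + \left(j^{2} + 1\right) = -7 + \left(1 + j^{2}\right) = -6 + j^{2}$)
$-98 + c{\left(k{\left(3,-3 \right)} \right)} 17 = -98 + \left(-6 + 3^{2}\right) 17 = -98 + \left(-6 + 9\right) 17 = -98 + 3 \cdot 17 = -98 + 51 = -47$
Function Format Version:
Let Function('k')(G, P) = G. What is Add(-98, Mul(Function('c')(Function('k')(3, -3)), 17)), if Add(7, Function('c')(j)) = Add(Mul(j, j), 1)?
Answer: -47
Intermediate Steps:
Function('c')(j) = Add(-6, Pow(j, 2)) (Function('c')(j) = Add(-7, Add(Mul(j, j), 1)) = Add(-7, Add(Pow(j, 2), 1)) = Add(-7, Add(1, Pow(j, 2))) = Add(-6, Pow(j, 2)))
Add(-98, Mul(Function('c')(Function('k')(3, -3)), 17)) = Add(-98, Mul(Add(-6, Pow(3, 2)), 17)) = Add(-98, Mul(Add(-6, 9), 17)) = Add(-98, Mul(3, 17)) = Add(-98, 51) = -47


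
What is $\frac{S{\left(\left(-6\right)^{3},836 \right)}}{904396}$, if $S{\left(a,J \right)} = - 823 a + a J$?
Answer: $- \frac{702}{226099} \approx -0.0031048$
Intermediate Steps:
$S{\left(a,J \right)} = - 823 a + J a$
$\frac{S{\left(\left(-6\right)^{3},836 \right)}}{904396} = \frac{\left(-6\right)^{3} \left(-823 + 836\right)}{904396} = \left(-216\right) 13 \cdot \frac{1}{904396} = \left(-2808\right) \frac{1}{904396} = - \frac{702}{226099}$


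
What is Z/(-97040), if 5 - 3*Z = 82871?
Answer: 13811/48520 ≈ 0.28465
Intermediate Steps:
Z = -27622 (Z = 5/3 - ⅓*82871 = 5/3 - 82871/3 = -27622)
Z/(-97040) = -27622/(-97040) = -27622*(-1/97040) = 13811/48520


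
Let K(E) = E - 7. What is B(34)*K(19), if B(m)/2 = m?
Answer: 816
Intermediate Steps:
B(m) = 2*m
K(E) = -7 + E
B(34)*K(19) = (2*34)*(-7 + 19) = 68*12 = 816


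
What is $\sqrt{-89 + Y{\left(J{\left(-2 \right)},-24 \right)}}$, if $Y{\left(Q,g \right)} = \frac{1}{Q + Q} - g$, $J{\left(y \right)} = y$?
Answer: $\frac{3 i \sqrt{29}}{2} \approx 8.0777 i$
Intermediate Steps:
$Y{\left(Q,g \right)} = \frac{1}{2 Q} - g$
$\sqrt{-89 + Y{\left(J{\left(-2 \right)},-24 \right)}} = \sqrt{-89 + \left(\frac{1}{2 \left(-2\right)} - -24\right)} = \sqrt{-89 + \left(\frac{1}{2} \left(- \frac{1}{2}\right) + 24\right)} = \sqrt{-89 + \left(- \frac{1}{4} + 24\right)} = \sqrt{-89 + \frac{95}{4}} = \sqrt{- \frac{261}{4}} = \frac{3 i \sqrt{29}}{2}$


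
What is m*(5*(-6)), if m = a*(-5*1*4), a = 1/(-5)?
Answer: -120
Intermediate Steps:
a = -⅕ ≈ -0.20000
m = 4 (m = -(-5*1)*4/5 = -(-1)*4 = -⅕*(-20) = 4)
m*(5*(-6)) = 4*(5*(-6)) = 4*(-30) = -120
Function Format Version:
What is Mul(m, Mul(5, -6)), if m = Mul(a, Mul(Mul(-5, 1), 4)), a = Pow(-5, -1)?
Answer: -120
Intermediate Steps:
a = Rational(-1, 5) ≈ -0.20000
m = 4 (m = Mul(Rational(-1, 5), Mul(Mul(-5, 1), 4)) = Mul(Rational(-1, 5), Mul(-5, 4)) = Mul(Rational(-1, 5), -20) = 4)
Mul(m, Mul(5, -6)) = Mul(4, Mul(5, -6)) = Mul(4, -30) = -120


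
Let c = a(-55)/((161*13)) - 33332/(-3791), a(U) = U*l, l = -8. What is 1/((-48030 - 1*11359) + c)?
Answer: -7934563/471154330091 ≈ -1.6841e-5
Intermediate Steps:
a(U) = -8*U (a(U) = U*(-8) = -8*U)
c = 71431916/7934563 (c = (-8*(-55))/((161*13)) - 33332/(-3791) = 440/2093 - 33332*(-1/3791) = 440*(1/2093) + 33332/3791 = 440/2093 + 33332/3791 = 71431916/7934563 ≈ 9.0026)
1/((-48030 - 1*11359) + c) = 1/((-48030 - 1*11359) + 71431916/7934563) = 1/((-48030 - 11359) + 71431916/7934563) = 1/(-59389 + 71431916/7934563) = 1/(-471154330091/7934563) = -7934563/471154330091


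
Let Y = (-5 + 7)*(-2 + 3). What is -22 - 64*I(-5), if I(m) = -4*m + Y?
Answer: -1430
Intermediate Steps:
Y = 2 (Y = 2*1 = 2)
I(m) = 2 - 4*m (I(m) = -4*m + 2 = 2 - 4*m)
-22 - 64*I(-5) = -22 - 64*(2 - 4*(-5)) = -22 - 64*(2 + 20) = -22 - 64*22 = -22 - 1408 = -1430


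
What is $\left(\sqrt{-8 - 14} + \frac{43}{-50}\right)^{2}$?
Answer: $\frac{\left(43 - 50 i \sqrt{22}\right)^{2}}{2500} \approx -21.26 - 8.0675 i$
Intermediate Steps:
$\left(\sqrt{-8 - 14} + \frac{43}{-50}\right)^{2} = \left(\sqrt{-22} + 43 \left(- \frac{1}{50}\right)\right)^{2} = \left(i \sqrt{22} - \frac{43}{50}\right)^{2} = \left(- \frac{43}{50} + i \sqrt{22}\right)^{2}$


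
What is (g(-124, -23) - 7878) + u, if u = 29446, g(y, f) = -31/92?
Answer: 1984225/92 ≈ 21568.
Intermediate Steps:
g(y, f) = -31/92 (g(y, f) = -31*1/92 = -31/92)
(g(-124, -23) - 7878) + u = (-31/92 - 7878) + 29446 = -724807/92 + 29446 = 1984225/92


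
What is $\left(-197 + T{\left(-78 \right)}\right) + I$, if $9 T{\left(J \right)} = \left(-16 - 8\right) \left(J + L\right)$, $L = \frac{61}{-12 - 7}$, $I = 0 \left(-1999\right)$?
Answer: $\frac{1115}{57} \approx 19.561$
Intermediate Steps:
$I = 0$
$L = - \frac{61}{19}$ ($L = \frac{61}{-12 - 7} = \frac{61}{-19} = 61 \left(- \frac{1}{19}\right) = - \frac{61}{19} \approx -3.2105$)
$T{\left(J \right)} = \frac{488}{57} - \frac{8 J}{3}$ ($T{\left(J \right)} = \frac{\left(-16 - 8\right) \left(J - \frac{61}{19}\right)}{9} = \frac{\left(-24\right) \left(- \frac{61}{19} + J\right)}{9} = \frac{\frac{1464}{19} - 24 J}{9} = \frac{488}{57} - \frac{8 J}{3}$)
$\left(-197 + T{\left(-78 \right)}\right) + I = \left(-197 + \left(\frac{488}{57} - -208\right)\right) + 0 = \left(-197 + \left(\frac{488}{57} + 208\right)\right) + 0 = \left(-197 + \frac{12344}{57}\right) + 0 = \frac{1115}{57} + 0 = \frac{1115}{57}$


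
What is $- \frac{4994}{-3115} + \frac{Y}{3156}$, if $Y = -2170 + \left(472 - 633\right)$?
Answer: $\frac{2833333}{3276980} \approx 0.86462$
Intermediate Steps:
$Y = -2331$ ($Y = -2170 + \left(472 - 633\right) = -2170 - 161 = -2331$)
$- \frac{4994}{-3115} + \frac{Y}{3156} = - \frac{4994}{-3115} - \frac{2331}{3156} = \left(-4994\right) \left(- \frac{1}{3115}\right) - \frac{777}{1052} = \frac{4994}{3115} - \frac{777}{1052} = \frac{2833333}{3276980}$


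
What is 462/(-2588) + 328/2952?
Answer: -785/11646 ≈ -0.067405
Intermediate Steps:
462/(-2588) + 328/2952 = 462*(-1/2588) + 328*(1/2952) = -231/1294 + 1/9 = -785/11646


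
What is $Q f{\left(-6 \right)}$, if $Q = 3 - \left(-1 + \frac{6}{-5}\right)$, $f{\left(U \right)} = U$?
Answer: $- \frac{156}{5} \approx -31.2$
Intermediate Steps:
$Q = \frac{26}{5}$ ($Q = 3 - \left(-1 + 6 \left(- \frac{1}{5}\right)\right) = 3 + \left(1 - - \frac{6}{5}\right) = 3 + \left(1 + \frac{6}{5}\right) = 3 + \frac{11}{5} = \frac{26}{5} \approx 5.2$)
$Q f{\left(-6 \right)} = \frac{26}{5} \left(-6\right) = - \frac{156}{5}$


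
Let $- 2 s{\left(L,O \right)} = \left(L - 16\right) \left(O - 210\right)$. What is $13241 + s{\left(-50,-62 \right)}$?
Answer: $4265$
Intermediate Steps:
$s{\left(L,O \right)} = - \frac{\left(-210 + O\right) \left(-16 + L\right)}{2}$ ($s{\left(L,O \right)} = - \frac{\left(L - 16\right) \left(O - 210\right)}{2} = - \frac{\left(-16 + L\right) \left(-210 + O\right)}{2} = - \frac{\left(-210 + O\right) \left(-16 + L\right)}{2}$)
$13241 + s{\left(-50,-62 \right)} = 13241 + \left(-1680 + 8 \left(-62\right) + 105 \left(-50\right) - \left(-25\right) \left(-62\right)\right) = 13241 - 8976 = 4265$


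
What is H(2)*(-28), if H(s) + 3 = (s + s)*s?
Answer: -140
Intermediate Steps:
H(s) = -3 + 2*s² (H(s) = -3 + (s + s)*s = -3 + (2*s)*s = -3 + 2*s²)
H(2)*(-28) = (-3 + 2*2²)*(-28) = (-3 + 2*4)*(-28) = (-3 + 8)*(-28) = 5*(-28) = -140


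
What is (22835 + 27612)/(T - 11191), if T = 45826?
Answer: 50447/34635 ≈ 1.4565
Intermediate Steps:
(22835 + 27612)/(T - 11191) = (22835 + 27612)/(45826 - 11191) = 50447/34635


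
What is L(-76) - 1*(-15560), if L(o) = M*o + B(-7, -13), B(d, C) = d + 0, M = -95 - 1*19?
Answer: 24217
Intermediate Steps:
M = -114 (M = -95 - 19 = -114)
B(d, C) = d
L(o) = -7 - 114*o (L(o) = -114*o - 7 = -7 - 114*o)
L(-76) - 1*(-15560) = (-7 - 114*(-76)) - 1*(-15560) = (-7 + 8664) + 15560 = 8657 + 15560 = 24217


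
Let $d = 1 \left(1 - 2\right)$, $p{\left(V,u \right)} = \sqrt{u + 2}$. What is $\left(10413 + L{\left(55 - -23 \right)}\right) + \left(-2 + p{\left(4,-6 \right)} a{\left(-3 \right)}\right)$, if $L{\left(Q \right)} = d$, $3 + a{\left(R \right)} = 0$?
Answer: $10410 - 6 i \approx 10410.0 - 6.0 i$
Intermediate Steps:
$a{\left(R \right)} = -3$ ($a{\left(R \right)} = -3 + 0 = -3$)
$p{\left(V,u \right)} = \sqrt{2 + u}$
$d = -1$ ($d = 1 \left(-1\right) = -1$)
$L{\left(Q \right)} = -1$
$\left(10413 + L{\left(55 - -23 \right)}\right) + \left(-2 + p{\left(4,-6 \right)} a{\left(-3 \right)}\right) = \left(10413 - 1\right) - \left(2 - \sqrt{2 - 6} \left(-3\right)\right) = 10412 - \left(2 - \sqrt{-4} \left(-3\right)\right) = 10412 - \left(2 - 2 i \left(-3\right)\right) = 10412 - \left(2 + 6 i\right) = 10410 - 6 i$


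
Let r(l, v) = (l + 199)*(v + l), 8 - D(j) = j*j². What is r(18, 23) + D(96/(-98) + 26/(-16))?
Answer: 537468476901/60236288 ≈ 8922.7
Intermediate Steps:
D(j) = 8 - j³ (D(j) = 8 - j*j² = 8 - j³)
r(l, v) = (199 + l)*(l + v)
r(18, 23) + D(96/(-98) + 26/(-16)) = (18² + 199*18 + 199*23 + 18*23) + (8 - (96/(-98) + 26/(-16))³) = (324 + 3582 + 4577 + 414) + (8 - (96*(-1/98) + 26*(-1/16))³) = 8897 + (8 - (-48/49 - 13/8)³) = 8897 + (8 - (-1021/392)³) = 8897 + (8 - 1*(-1064332261/60236288)) = 8897 + (8 + 1064332261/60236288) = 8897 + 1546222565/60236288 = 537468476901/60236288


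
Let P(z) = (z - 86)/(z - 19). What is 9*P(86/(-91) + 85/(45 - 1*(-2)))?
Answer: 3277161/77570 ≈ 42.248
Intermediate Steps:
P(z) = (-86 + z)/(-19 + z)
9*P(86/(-91) + 85/(45 - 1*(-2))) = 9*((-86 + (86/(-91) + 85/(45 - 1*(-2))))/(-19 + (86/(-91) + 85/(45 - 1*(-2))))) = 9*((-86 + (86*(-1/91) + 85/(45 + 2)))/(-19 + (86*(-1/91) + 85/(45 + 2)))) = 9*((-86 + (-86/91 + 85/47))/(-19 + (-86/91 + 85/47))) = 9*((-86 + 3693/4277)/(-19 + 3693/4277)) = 9*(-364129/4277/(-77570/4277)) = 9*(-4277/77570*(-364129/4277)) = 9*(364129/77570) = 3277161/77570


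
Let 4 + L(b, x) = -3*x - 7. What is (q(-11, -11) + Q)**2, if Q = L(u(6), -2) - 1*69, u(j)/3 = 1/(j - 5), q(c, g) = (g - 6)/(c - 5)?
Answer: 1361889/256 ≈ 5319.9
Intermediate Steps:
q(c, g) = (-6 + g)/(-5 + c)
u(j) = 3/(-5 + j) (u(j) = 3/(j - 5) = 3/(-5 + j))
L(b, x) = -11 - 3*x (L(b, x) = -4 + (-3*x - 7) = -4 + (-7 - 3*x) = -11 - 3*x)
Q = -74 (Q = (-11 - 3*(-2)) - 1*69 = (-11 + 6) - 69 = -5 - 69 = -74)
(q(-11, -11) + Q)**2 = ((-6 - 11)/(-5 - 11) - 74)**2 = (-17/(-16) - 74)**2 = (-1/16*(-17) - 74)**2 = (17/16 - 74)**2 = (-1167/16)**2 = 1361889/256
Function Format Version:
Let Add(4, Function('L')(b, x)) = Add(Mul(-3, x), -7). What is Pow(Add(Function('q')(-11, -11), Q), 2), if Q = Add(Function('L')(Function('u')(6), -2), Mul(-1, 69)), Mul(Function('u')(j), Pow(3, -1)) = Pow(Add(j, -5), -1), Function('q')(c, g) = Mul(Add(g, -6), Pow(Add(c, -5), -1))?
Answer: Rational(1361889, 256) ≈ 5319.9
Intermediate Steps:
Function('q')(c, g) = Mul(Pow(Add(-5, c), -1), Add(-6, g)) (Function('q')(c, g) = Mul(Add(-6, g), Pow(Add(-5, c), -1)) = Mul(Pow(Add(-5, c), -1), Add(-6, g)))
Function('u')(j) = Mul(3, Pow(Add(-5, j), -1)) (Function('u')(j) = Mul(3, Pow(Add(j, -5), -1)) = Mul(3, Pow(Add(-5, j), -1)))
Function('L')(b, x) = Add(-11, Mul(-3, x)) (Function('L')(b, x) = Add(-4, Add(Mul(-3, x), -7)) = Add(-4, Add(-7, Mul(-3, x))) = Add(-11, Mul(-3, x)))
Q = -74 (Q = Add(Add(-11, Mul(-3, -2)), Mul(-1, 69)) = Add(Add(-11, 6), -69) = Add(-5, -69) = -74)
Pow(Add(Function('q')(-11, -11), Q), 2) = Pow(Add(Mul(Pow(Add(-5, -11), -1), Add(-6, -11)), -74), 2) = Pow(Add(Mul(Pow(-16, -1), -17), -74), 2) = Pow(Add(Mul(Rational(-1, 16), -17), -74), 2) = Pow(Add(Rational(17, 16), -74), 2) = Pow(Rational(-1167, 16), 2) = Rational(1361889, 256)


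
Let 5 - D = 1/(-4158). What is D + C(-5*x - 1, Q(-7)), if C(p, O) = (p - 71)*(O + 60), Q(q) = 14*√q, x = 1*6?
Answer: -25426169/4158 - 1428*I*√7 ≈ -6115.0 - 3778.1*I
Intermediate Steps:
x = 6
C(p, O) = (-71 + p)*(60 + O)
D = 20791/4158 (D = 5 - 1/(-4158) = 5 - 1*(-1/4158) = 5 + 1/4158 = 20791/4158 ≈ 5.0002)
D + C(-5*x - 1, Q(-7)) = 20791/4158 + (-4260 - 994*√(-7) + 60*(-5*6 - 1) + (14*√(-7))*(-5*6 - 1)) = 20791/4158 + (-4260 - 994*I*√7 + 60*(-30 - 1) + (14*(I*√7))*(-30 - 1)) = 20791/4158 + (-4260 - 994*I*√7 + 60*(-31) + (14*I*√7)*(-31)) = 20791/4158 + (-4260 - 994*I*√7 - 1860 - 434*I*√7) = 20791/4158 + (-6120 - 1428*I*√7) = -25426169/4158 - 1428*I*√7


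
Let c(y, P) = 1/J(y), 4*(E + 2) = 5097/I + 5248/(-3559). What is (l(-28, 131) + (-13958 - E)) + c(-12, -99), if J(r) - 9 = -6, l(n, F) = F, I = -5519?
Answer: -3258407993611/235705452 ≈ -13824.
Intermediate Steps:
J(r) = 3 (J(r) = 9 - 6 = 3)
E = -204240903/78568484 (E = -2 + (5097/(-5519) + 5248/(-3559))/4 = -2 + (5097*(-1/5519) + 5248*(-1/3559))/4 = -2 + (-5097/5519 - 5248/3559)/4 = -2 + (¼)*(-47103935/19642121) = -2 - 47103935/78568484 = -204240903/78568484 ≈ -2.5995)
c(y, P) = ⅓ (c(y, P) = 1/3 = ⅓)
(l(-28, 131) + (-13958 - E)) + c(-12, -99) = (131 + (-13958 - 1*(-204240903/78568484))) + ⅓ = (131 + (-13958 + 204240903/78568484)) + ⅓ = (131 - 1096454658769/78568484) + ⅓ = -1086162187365/78568484 + ⅓ = -3258407993611/235705452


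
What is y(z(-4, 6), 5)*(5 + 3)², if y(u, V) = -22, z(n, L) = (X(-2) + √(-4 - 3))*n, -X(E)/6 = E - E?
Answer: -1408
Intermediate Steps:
X(E) = 0 (X(E) = -6*(E - E) = -6*0 = 0)
z(n, L) = I*n*√7 (z(n, L) = (0 + √(-4 - 3))*n = (0 + √(-7))*n = (0 + I*√7)*n = (I*√7)*n = I*n*√7)
y(z(-4, 6), 5)*(5 + 3)² = -22*(5 + 3)² = -22*8² = -22*64 = -1408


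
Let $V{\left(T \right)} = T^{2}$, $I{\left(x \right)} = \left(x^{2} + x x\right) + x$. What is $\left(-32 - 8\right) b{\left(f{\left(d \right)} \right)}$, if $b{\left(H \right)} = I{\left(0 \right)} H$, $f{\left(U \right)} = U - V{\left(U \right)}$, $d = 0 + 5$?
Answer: $0$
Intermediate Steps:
$d = 5$
$I{\left(x \right)} = x + 2 x^{2}$ ($I{\left(x \right)} = \left(x^{2} + x^{2}\right) + x = 2 x^{2} + x = x + 2 x^{2}$)
$f{\left(U \right)} = U - U^{2}$
$b{\left(H \right)} = 0$ ($b{\left(H \right)} = 0 \left(1 + 2 \cdot 0\right) H = 0 \left(1 + 0\right) H = 0 \cdot 1 H = 0 H = 0$)
$\left(-32 - 8\right) b{\left(f{\left(d \right)} \right)} = \left(-32 - 8\right) 0 = \left(-40\right) 0 = 0$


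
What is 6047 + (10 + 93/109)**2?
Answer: 73243896/11881 ≈ 6164.8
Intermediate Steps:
6047 + (10 + 93/109)**2 = 6047 + (1183/109)**2 = 6047 + 1399489/11881 = 73243896/11881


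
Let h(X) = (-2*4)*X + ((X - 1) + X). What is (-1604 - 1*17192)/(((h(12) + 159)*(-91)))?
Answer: 9398/3913 ≈ 2.4017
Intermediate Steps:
h(X) = -1 - 6*X (h(X) = -8*X + ((-1 + X) + X) = -8*X + (-1 + 2*X) = -1 - 6*X)
(-1604 - 1*17192)/(((h(12) + 159)*(-91))) = (-1604 - 1*17192)/((((-1 - 6*12) + 159)*(-91))) = (-1604 - 17192)/((((-1 - 72) + 159)*(-91))) = -18796*(-1/(91*(-73 + 159))) = -18796/(86*(-91)) = -18796/(-7826) = -18796*(-1/7826) = 9398/3913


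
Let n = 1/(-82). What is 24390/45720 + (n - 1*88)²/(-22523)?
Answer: 1822784435/9616735402 ≈ 0.18954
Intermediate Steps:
n = -1/82 ≈ -0.012195
24390/45720 + (n - 1*88)²/(-22523) = 24390/45720 + (-1/82 - 1*88)²/(-22523) = 24390*(1/45720) + (-1/82 - 88)²*(-1/22523) = 271/508 + (-7217/82)²*(-1/22523) = 271/508 + (52085089/6724)*(-1/22523) = 271/508 - 52085089/151444652 = 1822784435/9616735402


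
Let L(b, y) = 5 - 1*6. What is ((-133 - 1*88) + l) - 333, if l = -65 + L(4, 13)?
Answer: -620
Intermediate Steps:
L(b, y) = -1 (L(b, y) = 5 - 6 = -1)
l = -66 (l = -65 - 1 = -66)
((-133 - 1*88) + l) - 333 = ((-133 - 1*88) - 66) - 333 = ((-133 - 88) - 66) - 333 = (-221 - 66) - 333 = -287 - 333 = -620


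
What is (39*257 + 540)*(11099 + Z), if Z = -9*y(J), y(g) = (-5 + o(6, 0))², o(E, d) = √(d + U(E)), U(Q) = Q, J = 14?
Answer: 114291660 + 950670*√6 ≈ 1.1662e+8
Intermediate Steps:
o(E, d) = √(E + d) (o(E, d) = √(d + E) = √(E + d))
y(g) = (-5 + √6)² (y(g) = (-5 + √(6 + 0))² = (-5 + √6)²)
Z = -9*(5 - √6)² ≈ -58.546
(39*257 + 540)*(11099 + Z) = (39*257 + 540)*(11099 + (-279 + 90*√6)) = (10023 + 540)*(10820 + 90*√6) = 10563*(10820 + 90*√6) = 114291660 + 950670*√6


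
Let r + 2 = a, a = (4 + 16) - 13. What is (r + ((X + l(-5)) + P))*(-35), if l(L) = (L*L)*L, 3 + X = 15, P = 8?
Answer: 3500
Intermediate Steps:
X = 12 (X = -3 + 15 = 12)
a = 7 (a = 20 - 13 = 7)
r = 5 (r = -2 + 7 = 5)
l(L) = L³ (l(L) = L²*L = L³)
(r + ((X + l(-5)) + P))*(-35) = (5 + ((12 + (-5)³) + 8))*(-35) = (5 + ((12 - 125) + 8))*(-35) = (5 + (-113 + 8))*(-35) = (5 - 105)*(-35) = -100*(-35) = 3500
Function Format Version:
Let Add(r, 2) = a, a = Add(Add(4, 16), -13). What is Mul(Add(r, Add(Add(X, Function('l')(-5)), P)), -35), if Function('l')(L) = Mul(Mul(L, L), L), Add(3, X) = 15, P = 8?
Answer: 3500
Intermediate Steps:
X = 12 (X = Add(-3, 15) = 12)
a = 7 (a = Add(20, -13) = 7)
r = 5 (r = Add(-2, 7) = 5)
Function('l')(L) = Pow(L, 3) (Function('l')(L) = Mul(Pow(L, 2), L) = Pow(L, 3))
Mul(Add(r, Add(Add(X, Function('l')(-5)), P)), -35) = Mul(Add(5, Add(Add(12, Pow(-5, 3)), 8)), -35) = Mul(Add(5, Add(Add(12, -125), 8)), -35) = Mul(Add(5, Add(-113, 8)), -35) = Mul(Add(5, -105), -35) = Mul(-100, -35) = 3500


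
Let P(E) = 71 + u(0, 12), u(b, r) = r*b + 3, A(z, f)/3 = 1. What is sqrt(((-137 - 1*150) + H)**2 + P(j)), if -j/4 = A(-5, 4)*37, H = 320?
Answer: sqrt(1163) ≈ 34.103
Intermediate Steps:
A(z, f) = 3 (A(z, f) = 3*1 = 3)
u(b, r) = 3 + b*r (u(b, r) = b*r + 3 = 3 + b*r)
j = -444 (j = -12*37 = -4*111 = -444)
P(E) = 74 (P(E) = 71 + (3 + 0*12) = 71 + (3 + 0) = 71 + 3 = 74)
sqrt(((-137 - 1*150) + H)**2 + P(j)) = sqrt(((-137 - 1*150) + 320)**2 + 74) = sqrt(((-137 - 150) + 320)**2 + 74) = sqrt((-287 + 320)**2 + 74) = sqrt(33**2 + 74) = sqrt(1089 + 74) = sqrt(1163)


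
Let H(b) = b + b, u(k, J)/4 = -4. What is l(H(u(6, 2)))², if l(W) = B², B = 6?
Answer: 1296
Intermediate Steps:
u(k, J) = -16 (u(k, J) = 4*(-4) = -16)
H(b) = 2*b
l(W) = 36 (l(W) = 6² = 36)
l(H(u(6, 2)))² = 36² = 1296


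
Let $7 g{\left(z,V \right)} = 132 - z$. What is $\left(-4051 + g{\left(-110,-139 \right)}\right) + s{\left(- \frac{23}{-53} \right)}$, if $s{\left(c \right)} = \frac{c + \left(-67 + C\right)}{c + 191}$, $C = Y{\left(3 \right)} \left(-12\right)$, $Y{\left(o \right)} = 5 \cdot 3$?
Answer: $- \frac{47557711}{11837} \approx -4017.7$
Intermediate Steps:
$Y{\left(o \right)} = 15$
$C = -180$ ($C = 15 \left(-12\right) = -180$)
$g{\left(z,V \right)} = \frac{132}{7} - \frac{z}{7}$ ($g{\left(z,V \right)} = \frac{132 - z}{7} = \frac{132}{7} - \frac{z}{7}$)
$s{\left(c \right)} = \frac{-247 + c}{191 + c}$ ($s{\left(c \right)} = \frac{c - 247}{c + 191} = \frac{c - 247}{191 + c} = \frac{-247 + c}{191 + c}$)
$\left(-4051 + g{\left(-110,-139 \right)}\right) + s{\left(- \frac{23}{-53} \right)} = \left(-4051 + \left(\frac{132}{7} - - \frac{110}{7}\right)\right) + \frac{-247 - \frac{23}{-53}}{191 - \frac{23}{-53}} = \left(-4051 + \left(\frac{132}{7} + \frac{110}{7}\right)\right) + \frac{-247 - - \frac{23}{53}}{191 - - \frac{23}{53}} = \left(-4051 + \frac{242}{7}\right) + \frac{-247 + \frac{23}{53}}{191 + \frac{23}{53}} = - \frac{28115}{7} + \frac{1}{\frac{10146}{53}} \left(- \frac{13068}{53}\right) = - \frac{28115}{7} + \frac{53}{10146} \left(- \frac{13068}{53}\right) = - \frac{28115}{7} - \frac{2178}{1691} = - \frac{47557711}{11837}$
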